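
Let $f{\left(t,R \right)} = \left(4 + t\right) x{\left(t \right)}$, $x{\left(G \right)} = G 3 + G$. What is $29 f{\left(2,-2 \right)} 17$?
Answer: $23664$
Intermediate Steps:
$x{\left(G \right)} = 4 G$ ($x{\left(G \right)} = 3 G + G = 4 G$)
$f{\left(t,R \right)} = 4 t \left(4 + t\right)$ ($f{\left(t,R \right)} = \left(4 + t\right) 4 t = 4 t \left(4 + t\right)$)
$29 f{\left(2,-2 \right)} 17 = 29 \cdot 4 \cdot 2 \left(4 + 2\right) 17 = 29 \cdot 4 \cdot 2 \cdot 6 \cdot 17 = 29 \cdot 48 \cdot 17 = 1392 \cdot 17 = 23664$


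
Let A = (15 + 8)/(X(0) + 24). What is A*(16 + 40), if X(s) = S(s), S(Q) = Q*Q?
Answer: 161/3 ≈ 53.667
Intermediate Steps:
S(Q) = Q²
X(s) = s²
A = 23/24 (A = (15 + 8)/(0² + 24) = 23/(0 + 24) = 23/24 ≈ 0.95833)
A*(16 + 40) = 23*(16 + 40)/24 = (23/24)*56 = 161/3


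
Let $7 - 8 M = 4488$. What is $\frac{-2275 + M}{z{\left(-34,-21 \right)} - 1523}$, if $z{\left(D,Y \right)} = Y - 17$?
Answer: $\frac{22681}{12488} \approx 1.8162$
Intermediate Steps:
$z{\left(D,Y \right)} = -17 + Y$ ($z{\left(D,Y \right)} = Y - 17 = -17 + Y$)
$M = - \frac{4481}{8}$ ($M = \frac{7}{8} - 561 = - \frac{4481}{8} \approx -560.13$)
$\frac{-2275 + M}{z{\left(-34,-21 \right)} - 1523} = \frac{-2275 - \frac{4481}{8}}{\left(-17 - 21\right) - 1523} = - \frac{22681}{8 \left(-38 - 1523\right)} = - \frac{22681}{8 \left(-1561\right)} = \left(- \frac{22681}{8}\right) \left(- \frac{1}{1561}\right) = \frac{22681}{12488}$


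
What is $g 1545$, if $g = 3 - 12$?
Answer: $-13905$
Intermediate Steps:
$g = -9$
$g 1545 = \left(-9\right) 1545 = -13905$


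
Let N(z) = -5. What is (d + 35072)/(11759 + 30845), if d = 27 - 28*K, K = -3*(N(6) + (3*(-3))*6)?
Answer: 30143/42604 ≈ 0.70752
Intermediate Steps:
K = 177 (K = -3*(-5 + (3*(-3))*6) = -3*(-5 - 9*6) = -3*(-5 - 54) = -3*(-59) = 177)
d = -4929 (d = 27 - 28*177 = 27 - 4956 = -4929)
(d + 35072)/(11759 + 30845) = (-4929 + 35072)/(11759 + 30845) = 30143/42604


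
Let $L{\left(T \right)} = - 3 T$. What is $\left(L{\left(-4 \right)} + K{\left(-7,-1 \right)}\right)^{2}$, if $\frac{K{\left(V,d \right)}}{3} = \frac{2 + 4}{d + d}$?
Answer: $9$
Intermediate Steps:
$K{\left(V,d \right)} = \frac{9}{d}$ ($K{\left(V,d \right)} = 3 \frac{2 + 4}{d + d} = 3 \frac{6}{2 d} = 3 \cdot 6 \frac{1}{2 d} = 3 \frac{3}{d} = \frac{9}{d}$)
$\left(L{\left(-4 \right)} + K{\left(-7,-1 \right)}\right)^{2} = \left(\left(-3\right) \left(-4\right) + \frac{9}{-1}\right)^{2} = \left(12 + 9 \left(-1\right)\right)^{2} = \left(12 - 9\right)^{2} = 3^{2} = 9$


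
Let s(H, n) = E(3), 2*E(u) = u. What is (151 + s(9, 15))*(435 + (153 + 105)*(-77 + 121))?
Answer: 3595035/2 ≈ 1.7975e+6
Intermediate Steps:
E(u) = u/2
s(H, n) = 3/2 (s(H, n) = (1/2)*3 = 3/2)
(151 + s(9, 15))*(435 + (153 + 105)*(-77 + 121)) = (151 + 3/2)*(435 + (153 + 105)*(-77 + 121)) = 305*(435 + 258*44)/2 = 305*(435 + 11352)/2 = (305/2)*11787 = 3595035/2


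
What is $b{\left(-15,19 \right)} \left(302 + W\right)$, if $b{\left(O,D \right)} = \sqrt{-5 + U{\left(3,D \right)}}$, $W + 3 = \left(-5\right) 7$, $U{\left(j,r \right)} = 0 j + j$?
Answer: $264 i \sqrt{2} \approx 373.35 i$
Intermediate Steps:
$U{\left(j,r \right)} = j$ ($U{\left(j,r \right)} = 0 + j = j$)
$W = -38$ ($W = -3 - 35 = -38$)
$b{\left(O,D \right)} = i \sqrt{2}$ ($b{\left(O,D \right)} = \sqrt{-5 + 3} = \sqrt{-2} = i \sqrt{2}$)
$b{\left(-15,19 \right)} \left(302 + W\right) = i \sqrt{2} \left(302 - 38\right) = i \sqrt{2} \cdot 264 = 264 i \sqrt{2}$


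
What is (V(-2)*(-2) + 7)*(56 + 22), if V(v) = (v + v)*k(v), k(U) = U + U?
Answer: -1950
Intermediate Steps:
k(U) = 2*U
V(v) = 4*v² (V(v) = (v + v)*(2*v) = (2*v)*(2*v) = 4*v²)
(V(-2)*(-2) + 7)*(56 + 22) = ((4*(-2)²)*(-2) + 7)*(56 + 22) = ((4*4)*(-2) + 7)*78 = (16*(-2) + 7)*78 = (-32 + 7)*78 = -25*78 = -1950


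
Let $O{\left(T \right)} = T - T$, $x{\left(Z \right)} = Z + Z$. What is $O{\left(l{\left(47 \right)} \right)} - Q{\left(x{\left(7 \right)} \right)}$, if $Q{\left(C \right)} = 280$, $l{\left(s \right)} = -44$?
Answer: $-280$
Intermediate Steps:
$x{\left(Z \right)} = 2 Z$
$O{\left(T \right)} = 0$
$O{\left(l{\left(47 \right)} \right)} - Q{\left(x{\left(7 \right)} \right)} = 0 - 280 = -280$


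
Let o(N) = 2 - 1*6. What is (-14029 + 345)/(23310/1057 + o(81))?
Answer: -1033142/1363 ≈ -757.99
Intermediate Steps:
o(N) = -4 (o(N) = 2 - 6 = -4)
(-14029 + 345)/(23310/1057 + o(81)) = (-14029 + 345)/(23310/1057 - 4) = -13684/(23310*(1/1057) - 4) = -13684/(3330/151 - 4) = -13684/2726/151 = -13684*151/2726 = -1033142/1363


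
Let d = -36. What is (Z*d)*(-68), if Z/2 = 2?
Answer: 9792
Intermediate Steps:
Z = 4 (Z = 2*2 = 4)
(Z*d)*(-68) = (4*(-36))*(-68) = -144*(-68) = 9792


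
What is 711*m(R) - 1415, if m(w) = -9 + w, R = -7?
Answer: -12791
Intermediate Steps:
711*m(R) - 1415 = 711*(-9 - 7) - 1415 = 711*(-16) - 1415 = -11376 - 1415 = -12791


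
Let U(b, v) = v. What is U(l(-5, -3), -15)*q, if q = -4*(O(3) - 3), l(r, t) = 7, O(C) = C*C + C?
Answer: 540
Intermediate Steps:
O(C) = C + C² (O(C) = C² + C = C + C²)
q = -36 (q = -4*(3*(1 + 3) - 3) = -4*(3*4 - 3) = -4*(12 - 3) = -4*9 = -36)
U(l(-5, -3), -15)*q = -15*(-36) = 540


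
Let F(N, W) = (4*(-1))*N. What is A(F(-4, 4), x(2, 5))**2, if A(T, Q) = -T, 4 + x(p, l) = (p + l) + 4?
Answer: 256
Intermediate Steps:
x(p, l) = l + p (x(p, l) = -4 + ((p + l) + 4) = -4 + ((l + p) + 4) = -4 + (4 + l + p) = l + p)
F(N, W) = -4*N
A(F(-4, 4), x(2, 5))**2 = (-(-4)*(-4))**2 = (-1*16)**2 = (-16)**2 = 256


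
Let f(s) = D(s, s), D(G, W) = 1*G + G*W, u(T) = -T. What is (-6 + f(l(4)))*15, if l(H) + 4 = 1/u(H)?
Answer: 1875/16 ≈ 117.19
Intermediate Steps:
l(H) = -4 - 1/H (l(H) = -4 + 1/(-H) = -4 - 1/H)
D(G, W) = G + G*W
f(s) = s*(1 + s)
(-6 + f(l(4)))*15 = (-6 + (-4 - 1/4)*(1 + (-4 - 1/4)))*15 = (-6 + (-4 - 1*¼)*(1 + (-4 - 1*¼)))*15 = (-6 + (-4 - ¼)*(1 + (-4 - ¼)))*15 = (-6 - 17*(1 - 17/4)/4)*15 = (-6 - 17/4*(-13/4))*15 = (-6 + 221/16)*15 = (125/16)*15 = 1875/16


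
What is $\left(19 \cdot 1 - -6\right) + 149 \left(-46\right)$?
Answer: $-6829$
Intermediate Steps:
$\left(19 \cdot 1 - -6\right) + 149 \left(-46\right) = \left(19 + 6\right) - 6854 = 25 - 6854 = -6829$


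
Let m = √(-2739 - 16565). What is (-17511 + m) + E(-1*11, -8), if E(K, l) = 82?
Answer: -17429 + 2*I*√4826 ≈ -17429.0 + 138.94*I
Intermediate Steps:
m = 2*I*√4826 (m = √(-19304) = 2*I*√4826 ≈ 138.94*I)
(-17511 + m) + E(-1*11, -8) = (-17511 + 2*I*√4826) + 82 = -17429 + 2*I*√4826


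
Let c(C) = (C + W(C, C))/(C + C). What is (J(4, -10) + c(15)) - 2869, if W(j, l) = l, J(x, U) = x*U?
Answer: -2908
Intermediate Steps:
J(x, U) = U*x
c(C) = 1 (c(C) = (C + C)/(C + C) = (2*C)/((2*C)) = (2*C)*(1/(2*C)) = 1)
(J(4, -10) + c(15)) - 2869 = (-10*4 + 1) - 2869 = (-40 + 1) - 2869 = -39 - 2869 = -2908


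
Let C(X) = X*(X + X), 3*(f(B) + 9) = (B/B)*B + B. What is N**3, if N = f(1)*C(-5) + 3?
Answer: -1911240521/27 ≈ -7.0787e+7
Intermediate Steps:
f(B) = -9 + 2*B/3 (f(B) = -9 + ((B/B)*B + B)/3 = -9 + (1*B + B)/3 = -9 + (B + B)/3 = -9 + (2*B)/3 = -9 + 2*B/3)
C(X) = 2*X**2 (C(X) = X*(2*X) = 2*X**2)
N = -1241/3 (N = (-9 + (2/3)*1)*(2*(-5)**2) + 3 = (-9 + 2/3)*(2*25) + 3 = -25/3*50 + 3 = -1250/3 + 3 = -1241/3 ≈ -413.67)
N**3 = (-1241/3)**3 = -1911240521/27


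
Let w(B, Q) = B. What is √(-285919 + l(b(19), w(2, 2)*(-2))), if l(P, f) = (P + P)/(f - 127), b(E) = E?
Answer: I*√4906660937/131 ≈ 534.71*I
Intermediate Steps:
l(P, f) = 2*P/(-127 + f) (l(P, f) = (2*P)/(-127 + f) = 2*P/(-127 + f))
√(-285919 + l(b(19), w(2, 2)*(-2))) = √(-285919 + 2*19/(-127 + 2*(-2))) = √(-285919 + 2*19/(-127 - 4)) = √(-285919 + 2*19/(-131)) = √(-285919 + 2*19*(-1/131)) = √(-285919 - 38/131) = √(-37455427/131) = I*√4906660937/131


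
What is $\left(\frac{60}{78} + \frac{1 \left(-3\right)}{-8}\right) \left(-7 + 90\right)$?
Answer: $\frac{9877}{104} \approx 94.971$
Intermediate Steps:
$\left(\frac{60}{78} + \frac{1 \left(-3\right)}{-8}\right) \left(-7 + 90\right) = \left(60 \cdot \frac{1}{78} - - \frac{3}{8}\right) 83 = \left(\frac{10}{13} + \frac{3}{8}\right) 83 = \frac{119}{104} \cdot 83 = \frac{9877}{104}$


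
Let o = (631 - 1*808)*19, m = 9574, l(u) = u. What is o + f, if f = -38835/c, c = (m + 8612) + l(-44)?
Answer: -61050381/18142 ≈ -3365.1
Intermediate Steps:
c = 18142 (c = (9574 + 8612) - 44 = 18186 - 44 = 18142)
o = -3363 (o = (631 - 808)*19 = -177*19 = -3363)
f = -38835/18142 ≈ -2.1406
o + f = -3363 - 38835/18142 = -61050381/18142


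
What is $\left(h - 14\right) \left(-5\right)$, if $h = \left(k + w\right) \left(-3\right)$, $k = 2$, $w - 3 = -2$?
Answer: $115$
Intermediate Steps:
$w = 1$ ($w = 3 - 2 = 1$)
$h = -9$ ($h = \left(2 + 1\right) \left(-3\right) = 3 \left(-3\right) = -9$)
$\left(h - 14\right) \left(-5\right) = \left(-9 - 14\right) \left(-5\right) = \left(-23\right) \left(-5\right) = 115$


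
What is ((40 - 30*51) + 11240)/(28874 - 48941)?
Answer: -3250/6689 ≈ -0.48587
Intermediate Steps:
((40 - 30*51) + 11240)/(28874 - 48941) = ((40 - 1530) + 11240)/(-20067) = (-1490 + 11240)*(-1/20067) = 9750*(-1/20067) = -3250/6689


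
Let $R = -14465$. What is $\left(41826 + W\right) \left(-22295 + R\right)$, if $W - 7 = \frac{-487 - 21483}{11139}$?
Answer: $- \frac{17128535832920}{11139} \approx -1.5377 \cdot 10^{9}$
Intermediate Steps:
$W = \frac{56003}{11139}$ ($W = 7 + \frac{-487 - 21483}{11139} = 7 - \frac{21970}{11139} = \frac{56003}{11139} \approx 5.0276$)
$\left(41826 + W\right) \left(-22295 + R\right) = \left(41826 + \frac{56003}{11139}\right) \left(-22295 - 14465\right) = \frac{465955817}{11139} \left(-36760\right) = - \frac{17128535832920}{11139}$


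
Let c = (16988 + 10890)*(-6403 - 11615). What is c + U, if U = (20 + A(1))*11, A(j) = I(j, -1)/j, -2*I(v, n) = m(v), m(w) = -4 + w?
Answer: -1004611135/2 ≈ -5.0231e+8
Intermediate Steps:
I(v, n) = 2 - v/2 (I(v, n) = -(-4 + v)/2 = 2 - v/2)
A(j) = (2 - j/2)/j
c = -502305804 (c = 27878*(-18018) = -502305804)
U = 473/2 (U = (20 + (½)*(4 - 1*1)/1)*11 = (20 + (½)*1*(4 - 1))*11 = (20 + (½)*1*3)*11 = (20 + 3/2)*11 = (43/2)*11 = 473/2 ≈ 236.50)
c + U = -502305804 + 473/2 = -1004611135/2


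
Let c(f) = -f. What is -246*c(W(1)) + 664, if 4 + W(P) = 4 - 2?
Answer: 172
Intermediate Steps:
W(P) = -2 (W(P) = -4 + (4 - 2) = -4 + 2 = -2)
-246*c(W(1)) + 664 = -(-246)*(-2) + 664 = -246*2 + 664 = -492 + 664 = 172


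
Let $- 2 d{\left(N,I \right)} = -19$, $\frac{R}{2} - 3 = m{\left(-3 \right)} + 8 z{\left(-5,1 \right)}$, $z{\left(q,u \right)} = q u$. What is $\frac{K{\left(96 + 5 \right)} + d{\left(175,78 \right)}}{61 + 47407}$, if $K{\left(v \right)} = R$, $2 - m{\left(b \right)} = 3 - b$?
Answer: $- \frac{145}{94936} \approx -0.0015273$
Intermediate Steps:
$m{\left(b \right)} = -1 + b$ ($m{\left(b \right)} = 2 - \left(3 - b\right) = 2 + \left(-3 + b\right) = -1 + b$)
$R = -82$ ($R = 6 + 2 \left(\left(-1 - 3\right) + 8 \left(\left(-5\right) 1\right)\right) = 6 + 2 \left(-4 + 8 \left(-5\right)\right) = 6 + 2 \left(-4 - 40\right) = 6 + 2 \left(-44\right) = 6 - 88 = -82$)
$d{\left(N,I \right)} = \frac{19}{2}$ ($d{\left(N,I \right)} = \left(- \frac{1}{2}\right) \left(-19\right) = \frac{19}{2}$)
$K{\left(v \right)} = -82$
$\frac{K{\left(96 + 5 \right)} + d{\left(175,78 \right)}}{61 + 47407} = \frac{-82 + \frac{19}{2}}{61 + 47407} = - \frac{145}{2 \cdot 47468} = \left(- \frac{145}{2}\right) \frac{1}{47468} = - \frac{145}{94936}$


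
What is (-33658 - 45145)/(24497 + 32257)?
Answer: -78803/56754 ≈ -1.3885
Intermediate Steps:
(-33658 - 45145)/(24497 + 32257) = -78803/56754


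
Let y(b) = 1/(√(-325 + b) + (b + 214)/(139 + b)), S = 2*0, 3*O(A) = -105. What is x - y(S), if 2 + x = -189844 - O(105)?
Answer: (-131918645*√13 + 40619693*I)/(-214*I + 695*√13) ≈ -1.8981e+5 + 0.055069*I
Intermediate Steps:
O(A) = -35 (O(A) = (⅓)*(-105) = -35)
S = 0
y(b) = 1/(√(-325 + b) + (214 + b)/(139 + b))
x = -189811 (x = -2 + (-189844 - 1*(-35)) = -2 + (-189844 + 35) = -2 - 189809 = -189811)
x - y(S) = -189811 - (139 + 0)/(214 + 0 + 139*√(-325 + 0) + 0*√(-325 + 0)) = -189811 - 139/(214 + 0 + 139*√(-325) + 0*√(-325)) = -189811 - 139/(214 + 0 + 139*(5*I*√13) + 0*(5*I*√13)) = -189811 - 139/(214 + 0 + 695*I*√13 + 0) = -189811 - 139/(214 + 695*I*√13)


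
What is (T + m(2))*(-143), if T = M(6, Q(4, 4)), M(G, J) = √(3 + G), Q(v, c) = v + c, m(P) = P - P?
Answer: -429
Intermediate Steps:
m(P) = 0
Q(v, c) = c + v
T = 3 (T = √(3 + 6) = √9 = 3)
(T + m(2))*(-143) = (3 + 0)*(-143) = 3*(-143) = -429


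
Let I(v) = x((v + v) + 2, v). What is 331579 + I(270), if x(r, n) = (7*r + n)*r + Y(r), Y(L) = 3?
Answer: 2534270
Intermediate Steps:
x(r, n) = 3 + r*(n + 7*r) (x(r, n) = (7*r + n)*r + 3 = (n + 7*r)*r + 3 = r*(n + 7*r) + 3 = 3 + r*(n + 7*r))
I(v) = 3 + 7*(2 + 2*v)² + v*(2 + 2*v) (I(v) = 3 + 7*((v + v) + 2)² + v*((v + v) + 2) = 3 + 7*(2*v + 2)² + v*(2*v + 2) = 3 + 7*(2 + 2*v)² + v*(2 + 2*v))
331579 + I(270) = 331579 + (31 + 30*270² + 58*270) = 331579 + (31 + 30*72900 + 15660) = 331579 + (31 + 2187000 + 15660) = 331579 + 2202691 = 2534270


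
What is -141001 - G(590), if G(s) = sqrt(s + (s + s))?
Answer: -141001 - sqrt(1770) ≈ -1.4104e+5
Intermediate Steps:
G(s) = sqrt(3)*sqrt(s) (G(s) = sqrt(s + 2*s) = sqrt(3*s) = sqrt(3)*sqrt(s))
-141001 - G(590) = -141001 - sqrt(3)*sqrt(590) = -141001 - sqrt(1770)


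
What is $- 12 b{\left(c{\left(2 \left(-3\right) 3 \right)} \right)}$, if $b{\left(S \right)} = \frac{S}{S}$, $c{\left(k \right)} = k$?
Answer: $-12$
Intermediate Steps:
$b{\left(S \right)} = 1$
$- 12 b{\left(c{\left(2 \left(-3\right) 3 \right)} \right)} = \left(-12\right) 1 = -12$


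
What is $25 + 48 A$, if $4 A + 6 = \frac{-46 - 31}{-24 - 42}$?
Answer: $-33$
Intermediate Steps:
$A = - \frac{29}{24}$ ($A = - \frac{3}{2} + \frac{\left(-46 - 31\right) \frac{1}{-24 - 42}}{4} = - \frac{3}{2} + \frac{\left(-77\right) \frac{1}{-66}}{4} = - \frac{3}{2} + \frac{\left(-77\right) \left(- \frac{1}{66}\right)}{4} = - \frac{3}{2} + \frac{1}{4} \cdot \frac{7}{6} = - \frac{3}{2} + \frac{7}{24} = - \frac{29}{24} \approx -1.2083$)
$25 + 48 A = 25 + 48 \left(- \frac{29}{24}\right) = 25 - 58 = -33$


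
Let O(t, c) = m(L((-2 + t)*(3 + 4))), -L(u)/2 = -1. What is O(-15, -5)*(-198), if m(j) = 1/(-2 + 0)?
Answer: 99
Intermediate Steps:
L(u) = 2 (L(u) = -2*(-1) = 2)
m(j) = -½ (m(j) = 1/(-2) = -½)
O(t, c) = -½
O(-15, -5)*(-198) = -½*(-198) = 99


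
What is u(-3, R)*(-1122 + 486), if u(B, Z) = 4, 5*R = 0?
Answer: -2544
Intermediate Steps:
R = 0 (R = (⅕)*0 = 0)
u(-3, R)*(-1122 + 486) = 4*(-1122 + 486) = 4*(-636) = -2544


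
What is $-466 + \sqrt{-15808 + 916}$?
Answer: $-466 + 2 i \sqrt{3723} \approx -466.0 + 122.03 i$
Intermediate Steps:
$-466 + \sqrt{-15808 + 916} = -466 + \sqrt{-14892} = -466 + 2 i \sqrt{3723}$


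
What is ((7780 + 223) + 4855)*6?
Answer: 77148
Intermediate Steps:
((7780 + 223) + 4855)*6 = (8003 + 4855)*6 = 12858*6 = 77148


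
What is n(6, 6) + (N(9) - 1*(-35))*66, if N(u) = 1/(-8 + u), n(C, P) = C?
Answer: 2382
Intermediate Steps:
n(6, 6) + (N(9) - 1*(-35))*66 = 6 + (1/(-8 + 9) - 1*(-35))*66 = 6 + (1/1 + 35)*66 = 6 + (1 + 35)*66 = 6 + 36*66 = 6 + 2376 = 2382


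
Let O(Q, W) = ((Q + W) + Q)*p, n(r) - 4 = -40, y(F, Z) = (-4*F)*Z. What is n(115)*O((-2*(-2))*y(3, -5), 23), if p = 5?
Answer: -90540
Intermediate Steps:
y(F, Z) = -4*F*Z
n(r) = -36 (n(r) = 4 - 40 = -36)
O(Q, W) = 5*W + 10*Q (O(Q, W) = ((Q + W) + Q)*5 = (W + 2*Q)*5 = 5*W + 10*Q)
n(115)*O((-2*(-2))*y(3, -5), 23) = -36*(5*23 + 10*((-2*(-2))*(-4*3*(-5)))) = -36*(115 + 10*(4*60)) = -36*(115 + 10*240) = -36*(115 + 2400) = -36*2515 = -90540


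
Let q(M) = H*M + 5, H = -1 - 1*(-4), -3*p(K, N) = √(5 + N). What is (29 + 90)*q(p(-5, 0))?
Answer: 595 - 119*√5 ≈ 328.91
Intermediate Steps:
p(K, N) = -√(5 + N)/3
H = 3 (H = -1 + 4 = 3)
q(M) = 5 + 3*M (q(M) = 3*M + 5 = 5 + 3*M)
(29 + 90)*q(p(-5, 0)) = (29 + 90)*(5 + 3*(-√(5 + 0)/3)) = 119*(5 + 3*(-√5/3)) = 119*(5 - √5) = 595 - 119*√5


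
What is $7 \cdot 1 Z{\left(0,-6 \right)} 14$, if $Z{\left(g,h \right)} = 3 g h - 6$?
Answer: $-588$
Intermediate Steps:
$Z{\left(g,h \right)} = -6 + 3 g h$ ($Z{\left(g,h \right)} = 3 g h - 6 = -6 + 3 g h$)
$7 \cdot 1 Z{\left(0,-6 \right)} 14 = 7 \cdot 1 \left(-6 + 3 \cdot 0 \left(-6\right)\right) 14 = 7 \left(-6 + 0\right) 14 = 7 \left(-6\right) 14 = \left(-42\right) 14 = -588$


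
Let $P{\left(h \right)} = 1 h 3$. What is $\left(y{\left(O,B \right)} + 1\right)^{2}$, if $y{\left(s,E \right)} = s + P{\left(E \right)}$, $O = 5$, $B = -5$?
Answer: $81$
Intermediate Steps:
$P{\left(h \right)} = 3 h$ ($P{\left(h \right)} = h 3 = 3 h$)
$y{\left(s,E \right)} = s + 3 E$
$\left(y{\left(O,B \right)} + 1\right)^{2} = \left(\left(5 + 3 \left(-5\right)\right) + 1\right)^{2} = \left(\left(5 - 15\right) + 1\right)^{2} = \left(-10 + 1\right)^{2} = \left(-9\right)^{2} = 81$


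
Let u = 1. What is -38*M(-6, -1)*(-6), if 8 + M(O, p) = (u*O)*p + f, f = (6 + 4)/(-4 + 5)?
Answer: 1824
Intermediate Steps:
f = 10 (f = 10/1 = 10*1 = 10)
M(O, p) = 2 + O*p (M(O, p) = -8 + ((1*O)*p + 10) = -8 + (O*p + 10) = -8 + (10 + O*p) = 2 + O*p)
-38*M(-6, -1)*(-6) = -38*(2 - 6*(-1))*(-6) = -38*(2 + 6)*(-6) = -38*8*(-6) = -304*(-6) = 1824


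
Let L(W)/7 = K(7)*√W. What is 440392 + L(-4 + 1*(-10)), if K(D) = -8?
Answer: 440392 - 56*I*√14 ≈ 4.4039e+5 - 209.53*I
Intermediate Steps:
L(W) = -56*√W (L(W) = 7*(-8*√W) = -56*√W)
440392 + L(-4 + 1*(-10)) = 440392 - 56*√(-4 + 1*(-10)) = 440392 - 56*√(-4 - 10) = 440392 - 56*I*√14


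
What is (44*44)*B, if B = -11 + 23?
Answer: 23232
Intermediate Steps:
B = 12
(44*44)*B = (44*44)*12 = 1936*12 = 23232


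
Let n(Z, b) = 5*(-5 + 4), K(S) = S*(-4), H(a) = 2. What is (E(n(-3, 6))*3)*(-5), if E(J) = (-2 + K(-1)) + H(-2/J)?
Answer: -60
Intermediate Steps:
K(S) = -4*S
n(Z, b) = -5 (n(Z, b) = 5*(-1) = -5)
E(J) = 4 (E(J) = (-2 - 4*(-1)) + 2 = (-2 + 4) + 2 = 2 + 2 = 4)
(E(n(-3, 6))*3)*(-5) = (4*3)*(-5) = 12*(-5) = -60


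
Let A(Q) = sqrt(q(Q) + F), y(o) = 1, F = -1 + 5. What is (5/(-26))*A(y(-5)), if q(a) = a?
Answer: -5*sqrt(5)/26 ≈ -0.43001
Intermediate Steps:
F = 4
A(Q) = sqrt(4 + Q) (A(Q) = sqrt(Q + 4) = sqrt(4 + Q))
(5/(-26))*A(y(-5)) = (5/(-26))*sqrt(4 + 1) = (5*(-1/26))*sqrt(5) = -5*sqrt(5)/26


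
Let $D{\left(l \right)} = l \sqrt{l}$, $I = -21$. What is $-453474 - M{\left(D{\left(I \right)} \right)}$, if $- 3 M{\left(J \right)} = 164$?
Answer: $- \frac{1360258}{3} \approx -4.5342 \cdot 10^{5}$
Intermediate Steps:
$D{\left(l \right)} = l^{\frac{3}{2}}$
$M{\left(J \right)} = - \frac{164}{3}$ ($M{\left(J \right)} = \left(- \frac{1}{3}\right) 164 = - \frac{164}{3}$)
$-453474 - M{\left(D{\left(I \right)} \right)} = -453474 - - \frac{164}{3} = -453474 + \frac{164}{3} = - \frac{1360258}{3}$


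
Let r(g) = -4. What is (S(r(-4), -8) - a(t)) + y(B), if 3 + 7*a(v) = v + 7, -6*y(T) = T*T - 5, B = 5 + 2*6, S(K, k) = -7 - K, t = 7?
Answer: -1090/21 ≈ -51.905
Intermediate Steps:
B = 17 (B = 5 + 12 = 17)
y(T) = ⅚ - T²/6 (y(T) = -(T*T - 5)/6 = -(T² - 5)/6 = -(-5 + T²)/6 = ⅚ - T²/6)
a(v) = 4/7 + v/7 (a(v) = -3/7 + (v + 7)/7 = -3/7 + (7 + v)/7 = -3/7 + (1 + v/7) = 4/7 + v/7)
(S(r(-4), -8) - a(t)) + y(B) = ((-7 - 1*(-4)) - (4/7 + (⅐)*7)) + (⅚ - ⅙*17²) = ((-7 + 4) - (4/7 + 1)) + (⅚ - ⅙*289) = (-3 - 1*11/7) + (⅚ - 289/6) = (-3 - 11/7) - 142/3 = -32/7 - 142/3 = -1090/21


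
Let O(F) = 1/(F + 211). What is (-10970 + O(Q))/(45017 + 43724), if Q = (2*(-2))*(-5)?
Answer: -2534069/20499171 ≈ -0.12362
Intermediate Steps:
Q = 20 (Q = -4*(-5) = 20)
O(F) = 1/(211 + F)
(-10970 + O(Q))/(45017 + 43724) = (-10970 + 1/(211 + 20))/(45017 + 43724) = (-10970 + 1/231)/88741 = (-10970 + 1/231)*(1/88741) = -2534069/231*1/88741 = -2534069/20499171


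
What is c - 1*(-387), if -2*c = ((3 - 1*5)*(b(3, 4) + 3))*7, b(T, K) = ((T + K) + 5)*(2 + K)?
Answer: 912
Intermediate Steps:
b(T, K) = (2 + K)*(5 + K + T) (b(T, K) = ((K + T) + 5)*(2 + K) = (5 + K + T)*(2 + K) = (2 + K)*(5 + K + T))
c = 525 (c = -(3 - 1*5)*((10 + 4² + 2*3 + 7*4 + 4*3) + 3)*7/2 = -(3 - 5)*((10 + 16 + 6 + 28 + 12) + 3)*7/2 = -(-2*(72 + 3))*7/2 = -(-2*75)*7/2 = -(-75)*7 = -½*(-1050) = 525)
c - 1*(-387) = 525 - 1*(-387) = 525 + 387 = 912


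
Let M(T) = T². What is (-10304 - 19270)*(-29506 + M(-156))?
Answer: 152897580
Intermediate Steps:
(-10304 - 19270)*(-29506 + M(-156)) = (-10304 - 19270)*(-29506 + (-156)²) = -29574*(-29506 + 24336) = -29574*(-5170) = 152897580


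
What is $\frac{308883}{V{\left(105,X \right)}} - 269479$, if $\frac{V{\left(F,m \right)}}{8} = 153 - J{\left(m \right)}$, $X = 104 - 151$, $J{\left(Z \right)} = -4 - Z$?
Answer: $- \frac{236832637}{880} \approx -2.6913 \cdot 10^{5}$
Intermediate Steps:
$X = -47$
$V{\left(F,m \right)} = 1256 + 8 m$ ($V{\left(F,m \right)} = 8 \left(153 - \left(-4 - m\right)\right) = 8 \left(153 + \left(4 + m\right)\right) = 8 \left(157 + m\right) = 1256 + 8 m$)
$\frac{308883}{V{\left(105,X \right)}} - 269479 = \frac{308883}{1256 + 8 \left(-47\right)} - 269479 = \frac{308883}{1256 - 376} - 269479 = \frac{308883}{880} - 269479 = - \frac{236832637}{880}$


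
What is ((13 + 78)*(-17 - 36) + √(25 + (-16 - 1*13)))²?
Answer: 23261325 - 19292*I ≈ 2.3261e+7 - 19292.0*I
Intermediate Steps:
((13 + 78)*(-17 - 36) + √(25 + (-16 - 1*13)))² = (91*(-53) + √(25 + (-16 - 13)))² = (-4823 + √(25 - 29))² = (-4823 + √(-4))² = (-4823 + 2*I)²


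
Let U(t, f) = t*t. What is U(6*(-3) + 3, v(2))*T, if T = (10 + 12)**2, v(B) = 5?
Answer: 108900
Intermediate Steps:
U(t, f) = t**2
T = 484 (T = 22**2 = 484)
U(6*(-3) + 3, v(2))*T = (6*(-3) + 3)**2*484 = (-18 + 3)**2*484 = (-15)**2*484 = 225*484 = 108900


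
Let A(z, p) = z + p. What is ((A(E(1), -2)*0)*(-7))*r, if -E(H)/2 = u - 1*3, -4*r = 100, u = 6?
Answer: 0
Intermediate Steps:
r = -25 (r = -1/4*100 = -25)
E(H) = -6 (E(H) = -2*(6 - 1*3) = -2*(6 - 3) = -2*3 = -6)
A(z, p) = p + z
((A(E(1), -2)*0)*(-7))*r = (((-2 - 6)*0)*(-7))*(-25) = (-8*0*(-7))*(-25) = (0*(-7))*(-25) = 0*(-25) = 0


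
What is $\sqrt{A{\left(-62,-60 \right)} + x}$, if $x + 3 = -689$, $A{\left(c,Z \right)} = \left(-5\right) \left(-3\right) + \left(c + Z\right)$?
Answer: $i \sqrt{799} \approx 28.267 i$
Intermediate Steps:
$A{\left(c,Z \right)} = 15 + Z + c$ ($A{\left(c,Z \right)} = 15 + \left(Z + c\right) = 15 + Z + c$)
$x = -692$ ($x = -3 - 689 = -692$)
$\sqrt{A{\left(-62,-60 \right)} + x} = \sqrt{\left(15 - 60 - 62\right) - 692} = \sqrt{-107 - 692} = \sqrt{-799} = i \sqrt{799}$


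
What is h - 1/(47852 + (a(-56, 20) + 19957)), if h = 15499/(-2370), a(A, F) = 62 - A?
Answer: -1052802943/160986990 ≈ -6.5397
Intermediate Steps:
h = -15499/2370 (h = 15499*(-1/2370) = -15499/2370 ≈ -6.5397)
h - 1/(47852 + (a(-56, 20) + 19957)) = -15499/2370 - 1/(47852 + ((62 - 1*(-56)) + 19957)) = -15499/2370 - 1/(47852 + ((62 + 56) + 19957)) = -15499/2370 - 1/(47852 + (118 + 19957)) = -15499/2370 - 1/(47852 + 20075) = -15499/2370 - 1/67927 = -1052802943/160986990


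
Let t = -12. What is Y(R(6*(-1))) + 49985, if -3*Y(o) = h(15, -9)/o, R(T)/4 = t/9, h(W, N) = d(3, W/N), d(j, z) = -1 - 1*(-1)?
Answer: 49985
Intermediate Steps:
d(j, z) = 0 (d(j, z) = -1 + 1 = 0)
h(W, N) = 0
R(T) = -16/3 (R(T) = 4*(-12/9) = 4*(-12*⅑) = 4*(-4/3) = -16/3)
Y(o) = 0 (Y(o) = -0/o = -⅓*0 = 0)
Y(R(6*(-1))) + 49985 = 0 + 49985 = 49985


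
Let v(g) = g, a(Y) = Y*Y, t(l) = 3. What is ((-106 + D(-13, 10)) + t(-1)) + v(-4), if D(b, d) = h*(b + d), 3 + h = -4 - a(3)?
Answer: -59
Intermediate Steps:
a(Y) = Y²
h = -16 (h = -3 + (-4 - 1*3²) = -3 + (-4 - 1*9) = -3 + (-4 - 9) = -3 - 13 = -16)
D(b, d) = -16*b - 16*d (D(b, d) = -16*(b + d) = -16*b - 16*d)
((-106 + D(-13, 10)) + t(-1)) + v(-4) = ((-106 + (-16*(-13) - 16*10)) + 3) - 4 = ((-106 + (208 - 160)) + 3) - 4 = ((-106 + 48) + 3) - 4 = (-58 + 3) - 4 = -55 - 4 = -59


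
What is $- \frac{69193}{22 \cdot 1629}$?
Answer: $- \frac{69193}{35838} \approx -1.9307$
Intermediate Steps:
$- \frac{69193}{22 \cdot 1629} = - \frac{69193}{35838}$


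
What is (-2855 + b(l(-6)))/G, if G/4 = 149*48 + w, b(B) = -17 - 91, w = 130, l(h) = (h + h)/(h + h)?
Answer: -2963/29128 ≈ -0.10172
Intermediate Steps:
l(h) = 1 (l(h) = (2*h)/((2*h)) = (2*h)*(1/(2*h)) = 1)
b(B) = -108
G = 29128 (G = 4*(149*48 + 130) = 4*(7152 + 130) = 4*7282 = 29128)
(-2855 + b(l(-6)))/G = (-2855 - 108)/29128 = -2963*1/29128 = -2963/29128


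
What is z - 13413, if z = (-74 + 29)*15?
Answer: -14088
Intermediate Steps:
z = -675 (z = -45*15 = -675)
z - 13413 = -675 - 13413 = -14088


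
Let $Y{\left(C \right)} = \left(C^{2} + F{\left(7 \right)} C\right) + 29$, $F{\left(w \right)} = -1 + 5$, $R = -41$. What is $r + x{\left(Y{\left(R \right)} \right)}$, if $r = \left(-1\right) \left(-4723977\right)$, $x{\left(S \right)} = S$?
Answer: $4725523$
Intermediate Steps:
$F{\left(w \right)} = 4$
$Y{\left(C \right)} = 29 + C^{2} + 4 C$ ($Y{\left(C \right)} = \left(C^{2} + 4 C\right) + 29 = 29 + C^{2} + 4 C$)
$r = 4723977$
$r + x{\left(Y{\left(R \right)} \right)} = 4723977 + \left(29 + \left(-41\right)^{2} + 4 \left(-41\right)\right) = 4723977 + \left(29 + 1681 - 164\right) = 4723977 + 1546 = 4725523$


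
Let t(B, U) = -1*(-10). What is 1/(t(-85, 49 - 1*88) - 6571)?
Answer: -1/6561 ≈ -0.00015242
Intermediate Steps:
t(B, U) = 10
1/(t(-85, 49 - 1*88) - 6571) = 1/(10 - 6571) = 1/(-6561) = -1/6561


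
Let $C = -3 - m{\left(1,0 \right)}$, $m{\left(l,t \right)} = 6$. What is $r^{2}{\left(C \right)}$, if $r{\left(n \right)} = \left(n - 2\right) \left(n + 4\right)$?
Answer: $3025$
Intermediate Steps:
$C = -9$ ($C = -3 - 6 = -9$)
$r{\left(n \right)} = \left(-2 + n\right) \left(4 + n\right)$
$r^{2}{\left(C \right)} = \left(-8 + \left(-9\right)^{2} + 2 \left(-9\right)\right)^{2} = \left(-8 + 81 - 18\right)^{2} = 55^{2} = 3025$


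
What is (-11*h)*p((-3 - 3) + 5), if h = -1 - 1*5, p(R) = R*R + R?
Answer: 0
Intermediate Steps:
p(R) = R + R² (p(R) = R² + R = R + R²)
h = -6 (h = -1 - 5 = -6)
(-11*h)*p((-3 - 3) + 5) = (-11*(-6))*(((-3 - 3) + 5)*(1 + ((-3 - 3) + 5))) = 66*((-6 + 5)*(1 + (-6 + 5))) = 66*(-(1 - 1)) = 66*(-1*0) = 66*0 = 0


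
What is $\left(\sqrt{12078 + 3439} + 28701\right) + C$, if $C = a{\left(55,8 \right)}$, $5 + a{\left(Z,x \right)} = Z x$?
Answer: $29136 + \sqrt{15517} \approx 29261.0$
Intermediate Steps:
$a{\left(Z,x \right)} = -5 + Z x$
$C = 435$ ($C = -5 + 55 \cdot 8 = -5 + 440 = 435$)
$\left(\sqrt{12078 + 3439} + 28701\right) + C = \left(\sqrt{12078 + 3439} + 28701\right) + 435 = \left(\sqrt{15517} + 28701\right) + 435 = \left(28701 + \sqrt{15517}\right) + 435 = 29136 + \sqrt{15517}$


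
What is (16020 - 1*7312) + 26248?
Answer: 34956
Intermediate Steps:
(16020 - 1*7312) + 26248 = (16020 - 7312) + 26248 = 8708 + 26248 = 34956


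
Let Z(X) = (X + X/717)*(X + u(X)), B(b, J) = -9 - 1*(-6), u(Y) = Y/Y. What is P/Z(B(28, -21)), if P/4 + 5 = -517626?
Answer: -123713809/359 ≈ -3.4461e+5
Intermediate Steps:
u(Y) = 1
B(b, J) = -3 (B(b, J) = -9 + 6 = -3)
Z(X) = 718*X*(1 + X)/717 (Z(X) = (X + X/717)*(X + 1) = (X + X*(1/717))*(1 + X) = (X + X/717)*(1 + X) = (718*X/717)*(1 + X) = 718*X*(1 + X)/717)
P = -2070524 (P = -20 + 4*(-517626) = -20 - 2070504 = -2070524)
P/Z(B(28, -21)) = -2070524*(-239/(718*(1 - 3))) = -2070524/((718/717)*(-3)*(-2)) = -2070524/1436/239 = -2070524*239/1436 = -123713809/359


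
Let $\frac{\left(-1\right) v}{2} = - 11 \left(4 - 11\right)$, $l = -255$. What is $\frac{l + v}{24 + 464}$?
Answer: $- \frac{409}{488} \approx -0.83811$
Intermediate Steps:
$v = -154$ ($v = - 2 \left(- 11 \left(4 - 11\right)\right) = - 2 \left(\left(-11\right) \left(-7\right)\right) = \left(-2\right) 77 = -154$)
$\frac{l + v}{24 + 464} = \frac{-255 - 154}{24 + 464} = - \frac{409}{488}$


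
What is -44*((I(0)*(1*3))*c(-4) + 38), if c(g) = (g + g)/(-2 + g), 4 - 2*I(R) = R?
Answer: -2024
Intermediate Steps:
I(R) = 2 - R/2
c(g) = 2*g/(-2 + g) (c(g) = (2*g)/(-2 + g) = 2*g/(-2 + g))
-44*((I(0)*(1*3))*c(-4) + 38) = -44*(((2 - ½*0)*(1*3))*(2*(-4)/(-2 - 4)) + 38) = -44*(((2 + 0)*3)*(2*(-4)/(-6)) + 38) = -44*((2*3)*(2*(-4)*(-⅙)) + 38) = -44*(6*(4/3) + 38) = -44*(8 + 38) = -44*46 = -2024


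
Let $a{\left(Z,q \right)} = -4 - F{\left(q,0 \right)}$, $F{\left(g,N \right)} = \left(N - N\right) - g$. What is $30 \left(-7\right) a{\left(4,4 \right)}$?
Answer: $0$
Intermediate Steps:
$F{\left(g,N \right)} = - g$ ($F{\left(g,N \right)} = 0 - g = - g$)
$a{\left(Z,q \right)} = -4 + q$ ($a{\left(Z,q \right)} = -4 - - q = -4 + q$)
$30 \left(-7\right) a{\left(4,4 \right)} = 30 \left(-7\right) \left(-4 + 4\right) = \left(-210\right) 0 = 0$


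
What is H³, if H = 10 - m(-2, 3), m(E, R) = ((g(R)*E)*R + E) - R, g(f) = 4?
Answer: 59319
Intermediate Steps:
m(E, R) = E - R + 4*E*R (m(E, R) = ((4*E)*R + E) - R = (4*E*R + E) - R = (E + 4*E*R) - R = E - R + 4*E*R)
H = 39 (H = 10 - (-2 - 1*3 + 4*(-2)*3) = 10 - (-2 - 3 - 24) = 10 - 1*(-29) = 10 + 29 = 39)
H³ = 39³ = 59319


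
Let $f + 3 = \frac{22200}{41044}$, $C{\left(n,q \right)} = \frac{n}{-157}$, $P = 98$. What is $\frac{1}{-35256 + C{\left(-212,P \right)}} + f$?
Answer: $- \frac{139665761317}{56794429780} \approx -2.4591$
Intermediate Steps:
$C{\left(n,q \right)} = - \frac{n}{157}$ ($C{\left(n,q \right)} = n \left(- \frac{1}{157}\right) = - \frac{n}{157}$)
$f = - \frac{25233}{10261}$ ($f = -3 + \frac{22200}{41044} = -3 + 22200 \cdot \frac{1}{41044} = -3 + \frac{5550}{10261} = - \frac{25233}{10261} \approx -2.4591$)
$\frac{1}{-35256 + C{\left(-212,P \right)}} + f = \frac{1}{-35256 - - \frac{212}{157}} - \frac{25233}{10261} = \frac{1}{-35256 + \frac{212}{157}} - \frac{25233}{10261} = \frac{1}{- \frac{5534980}{157}} - \frac{25233}{10261} = - \frac{157}{5534980} - \frac{25233}{10261} = - \frac{139665761317}{56794429780}$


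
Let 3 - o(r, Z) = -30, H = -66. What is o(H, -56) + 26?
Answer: 59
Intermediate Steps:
o(r, Z) = 33 (o(r, Z) = 3 - 1*(-30) = 3 + 30 = 33)
o(H, -56) + 26 = 33 + 26 = 59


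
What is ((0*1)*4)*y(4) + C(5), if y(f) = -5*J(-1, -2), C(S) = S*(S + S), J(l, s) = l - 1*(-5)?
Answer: 50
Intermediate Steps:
J(l, s) = 5 + l (J(l, s) = l + 5 = 5 + l)
C(S) = 2*S² (C(S) = S*(2*S) = 2*S²)
y(f) = -20 (y(f) = -5*(5 - 1) = -5*4 = -20)
((0*1)*4)*y(4) + C(5) = ((0*1)*4)*(-20) + 2*5² = (0*4)*(-20) + 2*25 = 0*(-20) + 50 = 0 + 50 = 50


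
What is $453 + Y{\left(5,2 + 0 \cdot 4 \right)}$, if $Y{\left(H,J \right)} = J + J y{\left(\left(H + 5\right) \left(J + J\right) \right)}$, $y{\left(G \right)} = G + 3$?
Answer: $541$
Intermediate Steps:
$y{\left(G \right)} = 3 + G$
$Y{\left(H,J \right)} = J + J \left(3 + 2 J \left(5 + H\right)\right)$ ($Y{\left(H,J \right)} = J + J \left(3 + \left(H + 5\right) \left(J + J\right)\right) = J + J \left(3 + \left(5 + H\right) 2 J\right) = J + J \left(3 + 2 J \left(5 + H\right)\right)$)
$453 + Y{\left(5,2 + 0 \cdot 4 \right)} = 453 + 2 \left(2 + 0 \cdot 4\right) \left(2 + \left(2 + 0 \cdot 4\right) \left(5 + 5\right)\right) = 453 + 2 \left(2 + 0\right) \left(2 + \left(2 + 0\right) 10\right) = 453 + 2 \cdot 2 \left(2 + 2 \cdot 10\right) = 453 + 2 \cdot 2 \left(2 + 20\right) = 453 + 2 \cdot 2 \cdot 22 = 453 + 88 = 541$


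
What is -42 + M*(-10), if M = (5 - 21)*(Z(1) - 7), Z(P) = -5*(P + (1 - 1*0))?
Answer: -2762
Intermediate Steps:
Z(P) = -5 - 5*P (Z(P) = -5*(P + (1 + 0)) = -5*(P + 1) = -5*(1 + P) = -5 - 5*P)
M = 272 (M = (5 - 21)*((-5 - 5*1) - 7) = -16*((-5 - 5) - 7) = -16*(-10 - 7) = -16*(-17) = 272)
-42 + M*(-10) = -42 + 272*(-10) = -42 - 2720 = -2762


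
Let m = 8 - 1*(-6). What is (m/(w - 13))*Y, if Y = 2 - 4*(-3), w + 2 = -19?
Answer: -98/17 ≈ -5.7647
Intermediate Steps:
w = -21 (w = -2 - 19 = -21)
m = 14 (m = 8 + 6 = 14)
Y = 14 (Y = 2 + 12 = 14)
(m/(w - 13))*Y = (14/(-21 - 13))*14 = (14/(-34))*14 = (14*(-1/34))*14 = -7/17*14 = -98/17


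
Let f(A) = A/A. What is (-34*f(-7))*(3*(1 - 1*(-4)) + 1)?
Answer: -544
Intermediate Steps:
f(A) = 1
(-34*f(-7))*(3*(1 - 1*(-4)) + 1) = (-34*1)*(3*(1 - 1*(-4)) + 1) = -34*(3*(1 + 4) + 1) = -34*(3*5 + 1) = -34*(15 + 1) = -34*16 = -544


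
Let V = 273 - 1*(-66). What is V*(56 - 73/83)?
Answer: 1550925/83 ≈ 18686.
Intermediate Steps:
V = 339 (V = 273 + 66 = 339)
V*(56 - 73/83) = 339*(56 - 73/83) = 339*(4575/83) = 1550925/83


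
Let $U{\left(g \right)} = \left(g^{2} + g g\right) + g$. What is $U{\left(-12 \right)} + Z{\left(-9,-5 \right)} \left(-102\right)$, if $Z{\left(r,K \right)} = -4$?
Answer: $684$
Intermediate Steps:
$U{\left(g \right)} = g + 2 g^{2}$ ($U{\left(g \right)} = \left(g^{2} + g^{2}\right) + g = 2 g^{2} + g = g + 2 g^{2}$)
$U{\left(-12 \right)} + Z{\left(-9,-5 \right)} \left(-102\right) = - 12 \left(1 + 2 \left(-12\right)\right) - -408 = - 12 \left(1 - 24\right) + 408 = \left(-12\right) \left(-23\right) + 408 = 276 + 408 = 684$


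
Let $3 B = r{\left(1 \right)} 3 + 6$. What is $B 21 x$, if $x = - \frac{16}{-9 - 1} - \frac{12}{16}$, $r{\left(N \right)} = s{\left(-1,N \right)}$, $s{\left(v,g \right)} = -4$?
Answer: $- \frac{357}{10} \approx -35.7$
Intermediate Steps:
$r{\left(N \right)} = -4$
$x = \frac{17}{20}$ ($x = - \frac{16}{-9 - 1} - \frac{3}{4} = - \frac{16}{-10} - \frac{3}{4} = \left(-16\right) \left(- \frac{1}{10}\right) - \frac{3}{4} = \frac{8}{5} - \frac{3}{4} = \frac{17}{20} \approx 0.85$)
$B = -2$ ($B = \frac{\left(-4\right) 3 + 6}{3} = \frac{-12 + 6}{3} = \frac{1}{3} \left(-6\right) = -2$)
$B 21 x = \left(-2\right) 21 \cdot \frac{17}{20} = \left(-42\right) \frac{17}{20} = - \frac{357}{10}$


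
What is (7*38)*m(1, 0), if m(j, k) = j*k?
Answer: 0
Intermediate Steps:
(7*38)*m(1, 0) = (7*38)*(1*0) = 266*0 = 0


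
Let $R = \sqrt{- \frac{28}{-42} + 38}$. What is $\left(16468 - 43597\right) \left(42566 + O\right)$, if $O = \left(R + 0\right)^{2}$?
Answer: $-1155822002$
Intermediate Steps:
$R = \frac{2 \sqrt{87}}{3}$ ($R = \sqrt{\left(-28\right) \left(- \frac{1}{42}\right) + 38} = \sqrt{\frac{2}{3} + 38} = \sqrt{\frac{116}{3}} = \frac{2 \sqrt{87}}{3} \approx 6.2183$)
$O = \frac{116}{3}$ ($O = \left(\frac{2 \sqrt{87}}{3} + 0\right)^{2} = \left(\frac{2 \sqrt{87}}{3}\right)^{2} = \frac{116}{3} \approx 38.667$)
$\left(16468 - 43597\right) \left(42566 + O\right) = \left(16468 - 43597\right) \left(42566 + \frac{116}{3}\right) = \left(-27129\right) \frac{127814}{3} = -1155822002$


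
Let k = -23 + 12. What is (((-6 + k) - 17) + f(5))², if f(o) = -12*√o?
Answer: 1876 + 816*√5 ≈ 3700.6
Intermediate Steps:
k = -11
(((-6 + k) - 17) + f(5))² = (((-6 - 11) - 17) - 12*√5)² = ((-17 - 17) - 12*√5)² = (-34 - 12*√5)²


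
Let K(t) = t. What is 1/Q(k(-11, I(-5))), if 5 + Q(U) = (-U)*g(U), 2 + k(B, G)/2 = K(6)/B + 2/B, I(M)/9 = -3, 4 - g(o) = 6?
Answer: -11/175 ≈ -0.062857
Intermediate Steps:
g(o) = -2 (g(o) = 4 - 1*6 = 4 - 6 = -2)
I(M) = -27 (I(M) = 9*(-3) = -27)
k(B, G) = -4 + 16/B (k(B, G) = -4 + 2*(6/B + 2/B) = -4 + 2*(8/B) = -4 + 16/B)
Q(U) = -5 + 2*U (Q(U) = -5 - U*(-2) = -5 + 2*U)
1/Q(k(-11, I(-5))) = 1/(-5 + 2*(-4 + 16/(-11))) = 1/(-5 + 2*(-4 + 16*(-1/11))) = 1/(-5 + 2*(-4 - 16/11)) = 1/(-5 + 2*(-60/11)) = 1/(-5 - 120/11) = 1/(-175/11) = -11/175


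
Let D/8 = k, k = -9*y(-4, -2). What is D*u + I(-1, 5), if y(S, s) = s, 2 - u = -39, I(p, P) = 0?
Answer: 5904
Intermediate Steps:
u = 41 (u = 2 - 1*(-39) = 2 + 39 = 41)
k = 18 (k = -9*(-2) = 18)
D = 144 (D = 8*18 = 144)
D*u + I(-1, 5) = 144*41 + 0 = 5904 + 0 = 5904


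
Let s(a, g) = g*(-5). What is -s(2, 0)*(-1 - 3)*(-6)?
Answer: 0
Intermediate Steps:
s(a, g) = -5*g
-s(2, 0)*(-1 - 3)*(-6) = -(-5*0)*(-1 - 3)*(-6) = -0*(-4)*(-6) = -0*(-6) = -1*0 = 0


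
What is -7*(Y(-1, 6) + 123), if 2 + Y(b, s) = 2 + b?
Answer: -854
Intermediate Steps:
Y(b, s) = b (Y(b, s) = -2 + (2 + b) = b)
-7*(Y(-1, 6) + 123) = -7*(-1 + 123) = -7*122 = -854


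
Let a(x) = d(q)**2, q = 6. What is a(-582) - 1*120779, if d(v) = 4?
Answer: -120763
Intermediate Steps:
a(x) = 16 (a(x) = 4**2 = 16)
a(-582) - 1*120779 = 16 - 1*120779 = 16 - 120779 = -120763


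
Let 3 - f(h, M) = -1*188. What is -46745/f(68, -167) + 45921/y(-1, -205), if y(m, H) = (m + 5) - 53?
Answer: -11061416/9359 ≈ -1181.9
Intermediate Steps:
y(m, H) = -48 + m (y(m, H) = (5 + m) - 53 = -48 + m)
f(h, M) = 191 (f(h, M) = 3 - (-1)*188 = 3 - 1*(-188) = 3 + 188 = 191)
-46745/f(68, -167) + 45921/y(-1, -205) = -46745/191 + 45921/(-48 - 1) = -46745*1/191 + 45921/(-49) = -46745/191 + 45921*(-1/49) = -46745/191 - 45921/49 = -11061416/9359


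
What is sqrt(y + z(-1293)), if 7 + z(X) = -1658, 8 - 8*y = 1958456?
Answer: I*sqrt(246471) ≈ 496.46*I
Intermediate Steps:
y = -244806 (y = 1 - 1/8*1958456 = 1 - 244807 = -244806)
z(X) = -1665 (z(X) = -7 - 1658 = -1665)
sqrt(y + z(-1293)) = sqrt(-244806 - 1665) = sqrt(-246471) = I*sqrt(246471)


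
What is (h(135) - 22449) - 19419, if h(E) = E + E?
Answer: -41598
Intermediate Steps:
h(E) = 2*E
(h(135) - 22449) - 19419 = (2*135 - 22449) - 19419 = (270 - 22449) - 19419 = -22179 - 19419 = -41598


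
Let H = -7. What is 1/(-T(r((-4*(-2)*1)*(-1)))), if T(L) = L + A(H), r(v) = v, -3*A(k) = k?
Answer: 3/17 ≈ 0.17647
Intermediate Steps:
A(k) = -k/3
T(L) = 7/3 + L (T(L) = L - ⅓*(-7) = L + 7/3 = 7/3 + L)
1/(-T(r((-4*(-2)*1)*(-1)))) = 1/(-(7/3 + (-4*(-2)*1)*(-1))) = 1/(-(7/3 + (8*1)*(-1))) = 1/(-(7/3 + 8*(-1))) = 1/(-(7/3 - 8)) = 1/(-1*(-17/3)) = 1/(17/3) = 3/17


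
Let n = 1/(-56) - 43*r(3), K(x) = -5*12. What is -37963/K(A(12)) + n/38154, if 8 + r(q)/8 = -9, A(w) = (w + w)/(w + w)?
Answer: 6761025511/10683120 ≈ 632.87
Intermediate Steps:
A(w) = 1 (A(w) = (2*w)/((2*w)) = (2*w)*(1/(2*w)) = 1)
K(x) = -60
r(q) = -136 (r(q) = -64 + 8*(-9) = -64 - 72 = -136)
n = 327487/56 (n = 1/(-56) - 43*(-136) = -1/56 + 5848 = 327487/56 ≈ 5848.0)
-37963/K(A(12)) + n/38154 = -37963/(-60) + (327487/56)/38154 = -37963*(-1/60) + (327487/56)*(1/38154) = 37963/60 + 327487/2136624 = 6761025511/10683120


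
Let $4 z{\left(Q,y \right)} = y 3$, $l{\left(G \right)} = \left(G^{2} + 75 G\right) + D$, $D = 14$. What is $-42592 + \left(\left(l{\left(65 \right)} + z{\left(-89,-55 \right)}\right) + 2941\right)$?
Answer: $- \frac{122313}{4} \approx -30578.0$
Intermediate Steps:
$l{\left(G \right)} = 14 + G^{2} + 75 G$ ($l{\left(G \right)} = \left(G^{2} + 75 G\right) + 14 = 14 + G^{2} + 75 G$)
$z{\left(Q,y \right)} = \frac{3 y}{4}$ ($z{\left(Q,y \right)} = \frac{y 3}{4} = \frac{3 y}{4}$)
$-42592 + \left(\left(l{\left(65 \right)} + z{\left(-89,-55 \right)}\right) + 2941\right) = -42592 + \left(\left(\left(14 + 65^{2} + 75 \cdot 65\right) + \frac{3}{4} \left(-55\right)\right) + 2941\right) = -42592 + \left(\left(\left(14 + 4225 + 4875\right) - \frac{165}{4}\right) + 2941\right) = -42592 + \left(\left(9114 - \frac{165}{4}\right) + 2941\right) = -42592 + \left(\frac{36291}{4} + 2941\right) = -42592 + \frac{48055}{4} = - \frac{122313}{4}$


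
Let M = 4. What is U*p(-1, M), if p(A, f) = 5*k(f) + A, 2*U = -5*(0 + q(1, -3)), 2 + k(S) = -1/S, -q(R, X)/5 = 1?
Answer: -1225/8 ≈ -153.13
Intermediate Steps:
q(R, X) = -5 (q(R, X) = -5*1 = -5)
k(S) = -2 - 1/S
U = 25/2 (U = (-5*(0 - 5))/2 = (-5*(-5))/2 = (1/2)*25 = 25/2 ≈ 12.500)
p(A, f) = -10 + A - 5/f (p(A, f) = 5*(-2 - 1/f) + A = (-10 - 5/f) + A = -10 + A - 5/f)
U*p(-1, M) = 25*(-10 - 1 - 5/4)/2 = (25/2)*(-49/4) = -1225/8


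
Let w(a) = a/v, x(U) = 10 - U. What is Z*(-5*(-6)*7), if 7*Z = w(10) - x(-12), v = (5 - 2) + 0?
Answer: -560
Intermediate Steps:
v = 3 (v = 3 + 0 = 3)
w(a) = a/3
Z = -8/3 (Z = ((⅓)*10 - (10 - 1*(-12)))/7 = (10/3 - (10 + 12))/7 = (10/3 - 1*22)/7 = (10/3 - 22)/7 = (⅐)*(-56/3) = -8/3 ≈ -2.6667)
Z*(-5*(-6)*7) = -8*(-5*(-6))*7/3 = -80*7 = -8/3*210 = -560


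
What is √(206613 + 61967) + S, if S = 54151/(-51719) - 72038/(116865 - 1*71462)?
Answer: -6184351175/2348197757 + 2*√67145 ≈ 515.61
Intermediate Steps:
S = -6184351175/2348197757 (S = 54151*(-1/51719) - 72038/(116865 - 71462) = -54151/51719 - 72038/45403 = -6184351175/2348197757 ≈ -2.6337)
√(206613 + 61967) + S = √(206613 + 61967) - 6184351175/2348197757 = √268580 - 6184351175/2348197757 = 2*√67145 - 6184351175/2348197757 = -6184351175/2348197757 + 2*√67145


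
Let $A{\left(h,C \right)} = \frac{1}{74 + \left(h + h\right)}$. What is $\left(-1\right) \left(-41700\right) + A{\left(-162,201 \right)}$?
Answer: $\frac{10424999}{250} \approx 41700.0$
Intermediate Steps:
$A{\left(h,C \right)} = \frac{1}{74 + 2 h}$
$\left(-1\right) \left(-41700\right) + A{\left(-162,201 \right)} = \left(-1\right) \left(-41700\right) + \frac{1}{2 \left(37 - 162\right)} = 41700 + \frac{1}{2 \left(-125\right)} = 41700 + \frac{1}{2} \left(- \frac{1}{125}\right) = 41700 - \frac{1}{250} = \frac{10424999}{250}$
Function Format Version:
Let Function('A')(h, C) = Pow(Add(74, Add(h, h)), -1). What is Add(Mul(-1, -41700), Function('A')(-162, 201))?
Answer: Rational(10424999, 250) ≈ 41700.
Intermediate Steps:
Function('A')(h, C) = Pow(Add(74, Mul(2, h)), -1)
Add(Mul(-1, -41700), Function('A')(-162, 201)) = Add(Mul(-1, -41700), Mul(Rational(1, 2), Pow(Add(37, -162), -1))) = Add(41700, Mul(Rational(1, 2), Pow(-125, -1))) = Add(41700, Mul(Rational(1, 2), Rational(-1, 125))) = Add(41700, Rational(-1, 250)) = Rational(10424999, 250)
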